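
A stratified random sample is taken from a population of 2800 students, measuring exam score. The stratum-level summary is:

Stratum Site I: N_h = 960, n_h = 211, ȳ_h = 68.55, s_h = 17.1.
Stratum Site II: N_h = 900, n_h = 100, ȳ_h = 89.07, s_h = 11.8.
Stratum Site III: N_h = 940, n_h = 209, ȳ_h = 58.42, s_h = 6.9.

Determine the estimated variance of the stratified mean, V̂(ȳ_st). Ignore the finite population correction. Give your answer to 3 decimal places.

V̂(ȳ_st) ≈ 0.332

V̂(ȳ_st) = Σ W_h² s_h²/n_h, with W_h = N_h/N and N = 2800:
  stratum Site I: (960/2800)²·17.1²/211 = 0.162906
  stratum Site II: (900/2800)²·11.8²/100 = 0.143858
  stratum Site III: (940/2800)²·6.9²/209 = 0.0256739
V̂(ȳ_st) = 0.332437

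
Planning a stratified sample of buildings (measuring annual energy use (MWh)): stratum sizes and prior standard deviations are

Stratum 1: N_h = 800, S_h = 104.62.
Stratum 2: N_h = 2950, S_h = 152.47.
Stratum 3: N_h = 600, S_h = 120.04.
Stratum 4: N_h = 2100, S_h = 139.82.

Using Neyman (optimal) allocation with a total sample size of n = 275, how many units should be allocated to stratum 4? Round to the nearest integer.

90

Neyman allocation: n_h = n · N_h S_h / Σ N_i S_i, with n = 275.
  stratum 1: N_h·S_h = 800·104.62 = 83696.00
  stratum 2: N_h·S_h = 2950·152.47 = 449786.50
  stratum 3: N_h·S_h = 600·120.04 = 72024.00
  stratum 4: N_h·S_h = 2100·139.82 = 293622.00
Σ N_h S_h = 899128.50
n for stratum 4 = 275·293622.00/899128.50 = 89.805 → 90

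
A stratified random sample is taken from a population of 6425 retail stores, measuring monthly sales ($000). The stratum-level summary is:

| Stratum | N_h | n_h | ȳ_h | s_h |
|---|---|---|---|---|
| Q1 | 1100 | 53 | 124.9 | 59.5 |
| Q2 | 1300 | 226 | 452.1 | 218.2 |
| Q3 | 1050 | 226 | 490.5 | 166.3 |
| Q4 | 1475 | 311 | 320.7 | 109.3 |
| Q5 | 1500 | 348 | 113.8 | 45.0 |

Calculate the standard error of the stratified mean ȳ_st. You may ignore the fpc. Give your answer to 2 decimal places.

V̂(ȳ_st) = Σ W_h² s_h²/n_h, with W_h = N_h/N and N = 6425:
  stratum Q1: (1100/6425)²·59.5²/53 = 1.95793
  stratum Q2: (1300/6425)²·218.2²/226 = 8.62465
  stratum Q3: (1050/6425)²·166.3²/226 = 3.2682
  stratum Q4: (1475/6425)²·109.3²/311 = 2.0245
  stratum Q5: (1500/6425)²·45.0²/348 = 0.317163
V̂(ȳ_st) = 16.1924
SE(ȳ_st) = √16.1924 = 4.02398

SE(ȳ_st) ≈ 4.02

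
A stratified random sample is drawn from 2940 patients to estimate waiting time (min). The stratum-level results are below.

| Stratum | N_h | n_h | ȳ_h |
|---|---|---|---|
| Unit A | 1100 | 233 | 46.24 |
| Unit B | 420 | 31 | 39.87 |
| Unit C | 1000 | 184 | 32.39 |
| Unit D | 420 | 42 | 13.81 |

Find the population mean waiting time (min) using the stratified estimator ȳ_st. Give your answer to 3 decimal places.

N = Σ N_h = 2940. Stratum weights W_h = N_h/N.
ȳ_st = (1100·46.24 + 420·39.87 + 1000·32.39 + 420·13.81) / 2940 = 35.98626

ȳ_st ≈ 35.986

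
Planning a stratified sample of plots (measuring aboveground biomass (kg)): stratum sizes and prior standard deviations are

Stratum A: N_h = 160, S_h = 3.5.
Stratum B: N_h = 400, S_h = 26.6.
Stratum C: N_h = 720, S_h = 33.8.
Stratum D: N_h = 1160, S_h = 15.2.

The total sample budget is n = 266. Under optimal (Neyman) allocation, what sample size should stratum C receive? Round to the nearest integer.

122

Neyman allocation: n_h = n · N_h S_h / Σ N_i S_i, with n = 266.
  stratum A: N_h·S_h = 160·3.5 = 560.00
  stratum B: N_h·S_h = 400·26.6 = 10640.00
  stratum C: N_h·S_h = 720·33.8 = 24336.00
  stratum D: N_h·S_h = 1160·15.2 = 17632.00
Σ N_h S_h = 53168.00
n for stratum C = 266·24336.00/53168.00 = 121.753 → 122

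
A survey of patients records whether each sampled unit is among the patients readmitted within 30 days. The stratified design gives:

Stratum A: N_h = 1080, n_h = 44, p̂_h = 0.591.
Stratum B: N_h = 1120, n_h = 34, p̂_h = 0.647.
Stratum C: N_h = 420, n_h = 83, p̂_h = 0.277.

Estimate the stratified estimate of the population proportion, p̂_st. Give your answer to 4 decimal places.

p̂_st ≈ 0.5646

N = 2620; stratum weights W_h = N_h/N.
p̂_st = Σ W_h p̂_h = (1080·0.591 + 1120·0.647 + 420·0.277)/2620 = 0.56460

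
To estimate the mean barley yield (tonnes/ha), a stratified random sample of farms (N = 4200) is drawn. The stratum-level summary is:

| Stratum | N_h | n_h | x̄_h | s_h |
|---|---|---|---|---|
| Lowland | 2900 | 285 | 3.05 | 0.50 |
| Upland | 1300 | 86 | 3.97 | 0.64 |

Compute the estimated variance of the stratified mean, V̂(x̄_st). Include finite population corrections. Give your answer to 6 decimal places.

V̂(x̄_st) ≈ 0.000803

V̂(x̄_st) = Σ W_h² (1 − n_h/N_h) s_h²/n_h, with W_h = N_h/N and N = 4200:
  stratum Lowland: (2900/4200)²·(1 − 285/2900)·0.50²/285 = 0.000377108
  stratum Upland: (1300/4200)²·(1 − 86/1300)·0.64²/86 = 0.000426113
V̂(x̄_st) = 0.000803222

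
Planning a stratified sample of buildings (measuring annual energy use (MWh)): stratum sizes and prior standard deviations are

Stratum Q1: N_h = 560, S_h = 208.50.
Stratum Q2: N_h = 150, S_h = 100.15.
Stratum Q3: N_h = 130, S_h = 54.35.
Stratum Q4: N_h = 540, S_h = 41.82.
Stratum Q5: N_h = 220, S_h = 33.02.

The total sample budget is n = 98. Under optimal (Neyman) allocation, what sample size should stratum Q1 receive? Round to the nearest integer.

68

Neyman allocation: n_h = n · N_h S_h / Σ N_i S_i, with n = 98.
  stratum Q1: N_h·S_h = 560·208.50 = 116760.00
  stratum Q2: N_h·S_h = 150·100.15 = 15022.50
  stratum Q3: N_h·S_h = 130·54.35 = 7065.50
  stratum Q4: N_h·S_h = 540·41.82 = 22582.80
  stratum Q5: N_h·S_h = 220·33.02 = 7264.40
Σ N_h S_h = 168695.20
n for stratum Q1 = 98·116760.00/168695.20 = 67.829 → 68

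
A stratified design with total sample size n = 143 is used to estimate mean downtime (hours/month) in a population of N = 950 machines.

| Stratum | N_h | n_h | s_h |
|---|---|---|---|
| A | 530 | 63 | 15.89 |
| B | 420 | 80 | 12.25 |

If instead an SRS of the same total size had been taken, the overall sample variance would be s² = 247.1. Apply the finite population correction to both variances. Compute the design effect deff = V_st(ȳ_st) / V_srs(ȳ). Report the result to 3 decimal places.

V̂(ȳ_st) = Σ W_h² (1 − n_h/N_h) s_h²/n_h, with W_h = N_h/N and N = 950:
  stratum A: (530/950)²·(1 − 63/530)·15.89²/63 = 1.09914
  stratum B: (420/950)²·(1 − 80/420)·12.25²/80 = 0.2968
V_st = 1.39594
V_srs = (1 − 143/950)·247.1/143 = 1.46787
deff = V_st / V_srs = 1.39594/1.46787 = 0.9510

deff ≈ 0.951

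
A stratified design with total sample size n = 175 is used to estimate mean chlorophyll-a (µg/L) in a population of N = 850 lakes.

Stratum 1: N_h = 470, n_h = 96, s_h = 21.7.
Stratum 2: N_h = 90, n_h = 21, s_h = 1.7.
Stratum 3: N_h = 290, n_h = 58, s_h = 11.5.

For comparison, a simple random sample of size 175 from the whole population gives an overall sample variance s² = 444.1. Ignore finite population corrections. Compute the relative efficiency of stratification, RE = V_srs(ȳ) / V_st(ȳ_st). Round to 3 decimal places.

RE ≈ 1.436

V̂(ȳ_st) = Σ W_h² s_h²/n_h, with W_h = N_h/N and N = 850:
  stratum 1: (470/850)²·21.7²/96 = 1.49971
  stratum 2: (90/850)²·1.7²/21 = 0.00154286
  stratum 3: (290/850)²·11.5²/58 = 0.265415
V_st = 1.76666
V_srs = s²/n = 444.1/175 = 2.53771
Relative efficiency = V_srs / V_st = 2.53771/1.76666 = 1.4364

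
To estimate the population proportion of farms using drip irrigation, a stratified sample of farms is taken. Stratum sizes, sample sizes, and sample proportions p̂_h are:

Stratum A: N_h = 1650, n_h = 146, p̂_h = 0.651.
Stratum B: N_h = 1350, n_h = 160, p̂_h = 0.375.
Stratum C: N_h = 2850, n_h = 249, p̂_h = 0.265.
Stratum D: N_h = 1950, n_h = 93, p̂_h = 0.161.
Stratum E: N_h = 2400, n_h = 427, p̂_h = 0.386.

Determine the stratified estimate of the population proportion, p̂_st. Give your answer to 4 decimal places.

N = 10200; stratum weights W_h = N_h/N.
p̂_st = Σ W_h p̂_h = (1650·0.651 + 1350·0.375 + 2850·0.265 + 1950·0.161 + 2400·0.386)/10200 = 0.35059

p̂_st ≈ 0.3506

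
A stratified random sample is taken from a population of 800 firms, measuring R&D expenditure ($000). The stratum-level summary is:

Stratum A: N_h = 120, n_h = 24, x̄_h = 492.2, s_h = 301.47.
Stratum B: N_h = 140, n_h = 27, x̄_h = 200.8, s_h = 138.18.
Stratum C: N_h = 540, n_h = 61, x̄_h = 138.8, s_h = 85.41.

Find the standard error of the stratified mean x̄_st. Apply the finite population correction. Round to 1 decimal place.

V̂(x̄_st) = Σ W_h² (1 − n_h/N_h) s_h²/n_h, with W_h = N_h/N and N = 800:
  stratum A: (120/800)²·(1 − 24/120)·301.47²/24 = 68.1631
  stratum B: (140/800)²·(1 − 27/140)·138.18²/27 = 17.4805
  stratum C: (540/800)²·(1 − 61/540)·85.41²/61 = 48.3322
V̂(x̄_st) = 133.976
SE(x̄_st) = √133.976 = 11.5748

SE(x̄_st) ≈ 11.6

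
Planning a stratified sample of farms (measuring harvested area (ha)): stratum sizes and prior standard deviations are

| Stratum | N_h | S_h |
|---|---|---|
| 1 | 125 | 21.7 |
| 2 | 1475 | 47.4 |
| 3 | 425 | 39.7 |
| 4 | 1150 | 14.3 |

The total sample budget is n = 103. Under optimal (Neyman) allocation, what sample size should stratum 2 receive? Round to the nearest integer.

Neyman allocation: n_h = n · N_h S_h / Σ N_i S_i, with n = 103.
  stratum 1: N_h·S_h = 125·21.7 = 2712.50
  stratum 2: N_h·S_h = 1475·47.4 = 69915.00
  stratum 3: N_h·S_h = 425·39.7 = 16872.50
  stratum 4: N_h·S_h = 1150·14.3 = 16445.00
Σ N_h S_h = 105945.00
n for stratum 2 = 103·69915.00/105945.00 = 67.972 → 68

68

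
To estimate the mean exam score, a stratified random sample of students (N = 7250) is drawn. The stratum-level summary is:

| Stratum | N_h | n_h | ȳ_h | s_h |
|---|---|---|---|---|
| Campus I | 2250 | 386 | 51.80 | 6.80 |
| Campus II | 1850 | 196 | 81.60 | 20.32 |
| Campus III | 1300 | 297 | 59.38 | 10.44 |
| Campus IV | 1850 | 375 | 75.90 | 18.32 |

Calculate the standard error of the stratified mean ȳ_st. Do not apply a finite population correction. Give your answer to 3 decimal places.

SE(ȳ_st) ≈ 0.468

V̂(ȳ_st) = Σ W_h² s_h²/n_h, with W_h = N_h/N and N = 7250:
  stratum Campus I: (2250/7250)²·6.80²/386 = 0.0115377
  stratum Campus II: (1850/7250)²·20.32²/196 = 0.13717
  stratum Campus III: (1300/7250)²·10.44²/297 = 0.0117993
  stratum Campus IV: (1850/7250)²·18.32²/375 = 0.0582756
V̂(ȳ_st) = 0.218783
SE(ȳ_st) = √0.218783 = 0.467742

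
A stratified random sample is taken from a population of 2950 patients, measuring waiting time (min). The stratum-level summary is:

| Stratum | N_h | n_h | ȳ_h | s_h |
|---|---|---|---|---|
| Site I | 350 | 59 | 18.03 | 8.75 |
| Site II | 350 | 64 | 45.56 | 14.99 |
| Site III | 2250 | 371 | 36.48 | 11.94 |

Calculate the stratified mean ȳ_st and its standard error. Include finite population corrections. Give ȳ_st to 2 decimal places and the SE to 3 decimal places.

ȳ_st = Σ W_h ȳ_h = (350·18.03 + 350·45.56 + 2250·36.48)/2950 = 35.36831
V̂(ȳ_st) = Σ W_h² (1 − n_h/N_h) s_h²/n_h, with W_h = N_h/N and N = 2950:
  stratum Site I: (350/2950)²·(1 − 59/350)·8.75²/59 = 0.0151873
  stratum Site II: (350/2950)²·(1 − 64/350)·14.99²/64 = 0.0403844
  stratum Site III: (2250/2950)²·(1 − 371/2250)·11.94²/371 = 0.186681
V̂(ȳ_st) = 0.242253
SE(ȳ_st) = √0.242253 = 0.492192

ȳ_st ≈ 35.37, SE ≈ 0.492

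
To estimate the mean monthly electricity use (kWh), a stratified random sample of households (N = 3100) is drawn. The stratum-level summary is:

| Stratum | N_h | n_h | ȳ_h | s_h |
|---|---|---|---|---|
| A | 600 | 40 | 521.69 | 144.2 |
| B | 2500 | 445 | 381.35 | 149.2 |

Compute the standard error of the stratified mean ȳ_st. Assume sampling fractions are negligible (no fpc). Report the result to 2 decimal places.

SE(ȳ_st) ≈ 7.21

V̂(ȳ_st) = Σ W_h² s_h²/n_h, with W_h = N_h/N and N = 3100:
  stratum A: (600/3100)²·144.2²/40 = 19.4738
  stratum B: (2500/3100)²·149.2²/445 = 32.5338
V̂(ȳ_st) = 52.0075
SE(ȳ_st) = √52.0075 = 7.21162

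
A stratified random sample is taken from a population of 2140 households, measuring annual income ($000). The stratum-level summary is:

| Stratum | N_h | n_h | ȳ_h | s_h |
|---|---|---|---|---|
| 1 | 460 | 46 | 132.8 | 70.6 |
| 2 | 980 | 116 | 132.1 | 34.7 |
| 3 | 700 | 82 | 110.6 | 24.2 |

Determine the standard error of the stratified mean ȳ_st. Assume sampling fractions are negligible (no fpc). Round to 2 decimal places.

SE(ȳ_st) ≈ 2.82

V̂(ȳ_st) = Σ W_h² s_h²/n_h, with W_h = N_h/N and N = 2140:
  stratum 1: (460/2140)²·70.6²/46 = 5.00656
  stratum 2: (980/2140)²·34.7²/116 = 2.17684
  stratum 3: (700/2140)²·24.2²/82 = 0.764162
V̂(ȳ_st) = 7.94756
SE(ȳ_st) = √7.94756 = 2.81914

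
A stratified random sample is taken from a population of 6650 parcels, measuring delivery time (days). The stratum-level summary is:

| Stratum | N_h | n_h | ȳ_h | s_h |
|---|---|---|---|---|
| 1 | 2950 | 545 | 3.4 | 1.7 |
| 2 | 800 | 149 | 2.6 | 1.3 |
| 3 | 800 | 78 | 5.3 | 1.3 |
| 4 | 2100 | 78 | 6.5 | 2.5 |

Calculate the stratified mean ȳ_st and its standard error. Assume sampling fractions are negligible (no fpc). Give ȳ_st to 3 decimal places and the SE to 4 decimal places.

ȳ_st = Σ W_h ȳ_h = (2950·3.4 + 800·2.6 + 800·5.3 + 2100·6.5)/6650 = 4.51128
V̂(ȳ_st) = Σ W_h² s_h²/n_h, with W_h = N_h/N and N = 6650:
  stratum 1: (2950/6650)²·1.7²/545 = 0.00104352
  stratum 2: (800/6650)²·1.3²/149 = 0.000164149
  stratum 3: (800/6650)²·1.3²/78 = 0.000313566
  stratum 4: (2100/6650)²·2.5²/78 = 0.00799062
V̂(ȳ_st) = 0.00951186
SE(ȳ_st) = √0.00951186 = 0.0975288

ȳ_st ≈ 4.511, SE ≈ 0.0975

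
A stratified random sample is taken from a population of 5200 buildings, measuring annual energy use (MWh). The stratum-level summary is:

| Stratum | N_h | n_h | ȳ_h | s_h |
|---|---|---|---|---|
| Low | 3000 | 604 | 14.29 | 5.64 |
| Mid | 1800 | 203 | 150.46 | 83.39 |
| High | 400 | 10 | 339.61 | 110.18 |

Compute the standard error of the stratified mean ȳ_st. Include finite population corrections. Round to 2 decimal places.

SE(ȳ_st) ≈ 3.26

V̂(ȳ_st) = Σ W_h² (1 − n_h/N_h) s_h²/n_h, with W_h = N_h/N and N = 5200:
  stratum Low: (3000/5200)²·(1 − 604/3000)·5.64²/604 = 0.0139998
  stratum Mid: (1800/5200)²·(1 − 203/1800)·83.39²/203 = 3.64169
  stratum High: (400/5200)²·(1 − 10/400)·110.18²/10 = 7.00363
V̂(ȳ_st) = 10.6593
SE(ȳ_st) = √10.6593 = 3.26486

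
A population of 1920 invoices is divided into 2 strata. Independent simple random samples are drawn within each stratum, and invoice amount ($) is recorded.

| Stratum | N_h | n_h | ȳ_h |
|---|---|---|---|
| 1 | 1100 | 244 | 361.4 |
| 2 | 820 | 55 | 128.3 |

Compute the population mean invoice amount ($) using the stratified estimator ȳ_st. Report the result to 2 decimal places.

N = Σ N_h = 1920. Stratum weights W_h = N_h/N.
ȳ_st = (1100·361.4 + 820·128.3) / 1920 = 261.8469

ȳ_st ≈ 261.85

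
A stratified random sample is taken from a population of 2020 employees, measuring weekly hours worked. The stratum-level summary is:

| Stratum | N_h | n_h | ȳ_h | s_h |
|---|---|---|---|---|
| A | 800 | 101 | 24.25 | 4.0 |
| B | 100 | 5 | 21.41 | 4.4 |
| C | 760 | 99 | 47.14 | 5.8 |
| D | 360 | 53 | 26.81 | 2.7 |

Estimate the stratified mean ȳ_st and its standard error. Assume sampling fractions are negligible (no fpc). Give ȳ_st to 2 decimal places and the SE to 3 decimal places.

ȳ_st ≈ 33.18, SE ≈ 0.295

ȳ_st = Σ W_h ȳ_h = (800·24.25 + 100·21.41 + 760·47.14 + 360·26.81)/2020 = 33.17772
V̂(ȳ_st) = Σ W_h² s_h²/n_h, with W_h = N_h/N and N = 2020:
  stratum A: (800/2020)²·4.0²/101 = 0.0248471
  stratum B: (100/2020)²·4.4²/5 = 0.00948927
  stratum C: (760/2020)²·5.8²/99 = 0.0481
  stratum D: (360/2020)²·2.7²/53 = 0.00436872
V̂(ȳ_st) = 0.0868051
SE(ȳ_st) = √0.0868051 = 0.294627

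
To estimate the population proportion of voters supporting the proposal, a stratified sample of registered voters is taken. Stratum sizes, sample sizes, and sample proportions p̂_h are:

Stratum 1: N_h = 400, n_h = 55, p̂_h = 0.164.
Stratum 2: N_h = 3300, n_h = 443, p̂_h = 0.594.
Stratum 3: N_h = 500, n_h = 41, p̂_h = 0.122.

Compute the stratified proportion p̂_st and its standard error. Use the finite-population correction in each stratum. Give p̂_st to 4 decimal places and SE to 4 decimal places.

N = 4200; stratum weights W_h = N_h/N.
p̂_st = Σ W_h p̂_h = (400·0.164 + 3300·0.594 + 500·0.122)/4200 = 0.49686
V̂(p̂_st) = Σ W_h² (1 − n_h/N_h) p̂_h(1−p̂_h)/(n_h−1):
  stratum 1: (400/4200)²·(1 − 55/400)·0.164·0.836/54 = 1.98626e-05
  stratum 2: (3300/4200)²·(1 − 443/3300)·0.594·0.406/442 = 0.000291619
  stratum 3: (500/4200)²·(1 − 41/500)·0.122·0.878/40 = 3.484e-05
V̂(p̂_st) = 0.000346322; SE = √V̂ = 0.0186097

p̂_st ≈ 0.4969, SE ≈ 0.0186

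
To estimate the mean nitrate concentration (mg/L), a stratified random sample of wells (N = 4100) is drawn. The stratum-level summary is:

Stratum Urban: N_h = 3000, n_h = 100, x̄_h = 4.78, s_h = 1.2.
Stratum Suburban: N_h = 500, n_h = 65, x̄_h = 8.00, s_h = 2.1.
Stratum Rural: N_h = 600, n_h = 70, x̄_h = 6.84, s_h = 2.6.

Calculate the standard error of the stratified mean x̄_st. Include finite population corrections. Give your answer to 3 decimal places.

SE(x̄_st) ≈ 0.101

V̂(x̄_st) = Σ W_h² (1 − n_h/N_h) s_h²/n_h, with W_h = N_h/N and N = 4100:
  stratum Urban: (3000/4100)²·(1 − 100/3000)·1.2²/100 = 0.00745271
  stratum Suburban: (500/4100)²·(1 − 65/500)·2.1²/65 = 0.000877843
  stratum Rural: (600/4100)²·(1 − 70/600)·2.6²/70 = 0.00182687
V̂(x̄_st) = 0.0101574
SE(x̄_st) = √0.0101574 = 0.100784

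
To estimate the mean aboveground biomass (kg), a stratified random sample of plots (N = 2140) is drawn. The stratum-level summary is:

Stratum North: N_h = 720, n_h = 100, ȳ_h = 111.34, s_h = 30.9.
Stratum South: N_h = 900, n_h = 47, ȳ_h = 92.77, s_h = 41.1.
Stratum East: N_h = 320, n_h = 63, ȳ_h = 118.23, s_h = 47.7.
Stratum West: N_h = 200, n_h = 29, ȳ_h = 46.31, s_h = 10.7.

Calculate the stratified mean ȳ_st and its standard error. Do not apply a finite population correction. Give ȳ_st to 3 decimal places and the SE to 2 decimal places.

ȳ_st = Σ W_h ȳ_h = (720·111.34 + 900·92.77 + 320·118.23 + 200·46.31)/2140 = 98.48290
V̂(ȳ_st) = Σ W_h² s_h²/n_h, with W_h = N_h/N and N = 2140:
  stratum North: (720/2140)²·30.9²/100 = 1.08082
  stratum South: (900/2140)²·41.1²/47 = 6.35687
  stratum East: (320/2140)²·47.7²/63 = 0.807549
  stratum West: (200/2140)²·10.7²/29 = 0.0344828
V̂(ȳ_st) = 8.27972
SE(ȳ_st) = √8.27972 = 2.87745

ȳ_st ≈ 98.483, SE ≈ 2.88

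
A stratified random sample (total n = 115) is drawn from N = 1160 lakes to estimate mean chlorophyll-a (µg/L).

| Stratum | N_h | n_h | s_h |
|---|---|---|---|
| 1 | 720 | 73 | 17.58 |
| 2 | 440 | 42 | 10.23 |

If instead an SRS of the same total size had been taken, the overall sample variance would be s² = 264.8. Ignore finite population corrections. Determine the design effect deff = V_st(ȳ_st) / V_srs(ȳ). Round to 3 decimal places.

V̂(ȳ_st) = Σ W_h² s_h²/n_h, with W_h = N_h/N and N = 1160:
  stratum 1: (720/1160)²·17.58²/73 = 1.63104
  stratum 2: (440/1160)²·10.23²/42 = 0.358502
V_st = 1.98954
V_srs = s²/n = 264.8/115 = 2.30261
deff = V_st / V_srs = 1.98954/2.30261 = 0.8640

deff ≈ 0.864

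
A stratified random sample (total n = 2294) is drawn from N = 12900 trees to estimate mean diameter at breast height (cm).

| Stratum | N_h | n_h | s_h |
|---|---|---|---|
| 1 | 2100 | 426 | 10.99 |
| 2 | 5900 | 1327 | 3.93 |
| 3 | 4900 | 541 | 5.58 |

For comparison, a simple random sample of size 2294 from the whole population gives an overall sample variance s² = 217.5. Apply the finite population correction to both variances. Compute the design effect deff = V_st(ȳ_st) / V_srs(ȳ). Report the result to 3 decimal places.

deff ≈ 0.196

V̂(ȳ_st) = Σ W_h² (1 − n_h/N_h) s_h²/n_h, with W_h = N_h/N and N = 12900:
  stratum 1: (2100/12900)²·(1 − 426/2100)·10.99²/426 = 0.00598937
  stratum 2: (5900/12900)²·(1 − 1327/5900)·3.93²/1327 = 0.00188707
  stratum 3: (4900/12900)²·(1 − 541/4900)·5.58²/541 = 0.00738711
V_st = 0.0152636
V_srs = (1 − 2294/12900)·217.5/2294 = 0.0779521
deff = V_st / V_srs = 0.0152636/0.0779521 = 0.1958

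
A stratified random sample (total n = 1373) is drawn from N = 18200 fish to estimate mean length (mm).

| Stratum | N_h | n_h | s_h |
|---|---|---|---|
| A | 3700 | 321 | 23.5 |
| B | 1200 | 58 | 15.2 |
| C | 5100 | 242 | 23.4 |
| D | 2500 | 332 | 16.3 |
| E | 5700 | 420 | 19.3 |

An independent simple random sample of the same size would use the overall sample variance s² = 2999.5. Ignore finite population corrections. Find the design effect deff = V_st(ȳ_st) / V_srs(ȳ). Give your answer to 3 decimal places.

V̂(ȳ_st) = Σ W_h² s_h²/n_h, with W_h = N_h/N and N = 18200:
  stratum A: (3700/18200)²·23.5²/321 = 0.0711036
  stratum B: (1200/18200)²·15.2²/58 = 0.0173172
  stratum C: (5100/18200)²·23.4²/242 = 0.17767
  stratum D: (2500/18200)²·16.3²/332 = 0.0150999
  stratum E: (5700/18200)²·19.3²/420 = 0.0869906
V_st = 0.368181
V_srs = s²/n = 2999.5/1373 = 2.18463
deff = V_st / V_srs = 0.368181/2.18463 = 0.1685

deff ≈ 0.169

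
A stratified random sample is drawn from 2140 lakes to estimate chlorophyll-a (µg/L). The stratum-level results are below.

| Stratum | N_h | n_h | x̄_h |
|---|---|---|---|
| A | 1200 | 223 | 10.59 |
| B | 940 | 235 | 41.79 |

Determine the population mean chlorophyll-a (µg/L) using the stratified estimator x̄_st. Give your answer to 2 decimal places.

N = Σ N_h = 2140. Stratum weights W_h = N_h/N.
x̄_st = (1200·10.59 + 940·41.79) / 2140 = 24.2947

x̄_st ≈ 24.29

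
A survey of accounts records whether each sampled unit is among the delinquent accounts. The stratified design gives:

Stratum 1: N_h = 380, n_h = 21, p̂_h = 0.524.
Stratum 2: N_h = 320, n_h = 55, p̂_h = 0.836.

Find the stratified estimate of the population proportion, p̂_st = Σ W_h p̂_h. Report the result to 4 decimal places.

N = 700; stratum weights W_h = N_h/N.
p̂_st = Σ W_h p̂_h = (380·0.524 + 320·0.836)/700 = 0.66663

p̂_st ≈ 0.6666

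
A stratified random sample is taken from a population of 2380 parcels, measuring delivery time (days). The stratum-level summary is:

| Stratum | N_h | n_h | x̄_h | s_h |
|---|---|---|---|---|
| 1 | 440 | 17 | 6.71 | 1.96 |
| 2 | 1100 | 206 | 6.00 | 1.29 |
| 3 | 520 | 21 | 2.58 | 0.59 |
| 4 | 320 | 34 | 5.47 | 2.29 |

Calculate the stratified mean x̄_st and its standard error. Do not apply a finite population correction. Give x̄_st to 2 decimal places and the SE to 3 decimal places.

x̄_st = Σ W_h x̄_h = (440·6.71 + 1100·6.00 + 520·2.58 + 320·5.47)/2380 = 5.31277
V̂(x̄_st) = Σ W_h² s_h²/n_h, with W_h = N_h/N and N = 2380:
  stratum 1: (440/2380)²·1.96²/17 = 0.00772351
  stratum 2: (1100/2380)²·1.29²/206 = 0.00172561
  stratum 3: (520/2380)²·0.59²/21 = 0.000791293
  stratum 4: (320/2380)²·2.29²/34 = 0.00278829
V̂(x̄_st) = 0.0130287
SE(x̄_st) = √0.0130287 = 0.114143

x̄_st ≈ 5.31, SE ≈ 0.114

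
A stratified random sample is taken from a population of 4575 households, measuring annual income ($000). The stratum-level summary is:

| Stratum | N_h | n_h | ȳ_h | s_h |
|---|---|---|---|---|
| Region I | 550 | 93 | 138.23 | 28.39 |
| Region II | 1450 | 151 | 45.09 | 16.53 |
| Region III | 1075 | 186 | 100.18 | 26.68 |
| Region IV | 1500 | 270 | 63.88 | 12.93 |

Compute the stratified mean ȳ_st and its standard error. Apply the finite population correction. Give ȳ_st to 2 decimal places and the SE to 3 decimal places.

ȳ_st ≈ 75.39, SE ≈ 0.704

ȳ_st = Σ W_h ȳ_h = (550·138.23 + 1450·45.09 + 1075·100.18 + 1500·63.88)/4575 = 75.39246
V̂(ȳ_st) = Σ W_h² (1 − n_h/N_h) s_h²/n_h, with W_h = N_h/N and N = 4575:
  stratum Region I: (550/4575)²·(1 − 93/550)·28.39²/93 = 0.104075
  stratum Region II: (1450/4575)²·(1 − 151/1450)·16.53²/151 = 0.162841
  stratum Region III: (1075/4575)²·(1 − 186/1075)·26.68²/186 = 0.174738
  stratum Region IV: (1500/4575)²·(1 − 270/1500)·12.93²/270 = 0.0545818
V̂(ȳ_st) = 0.496235
SE(ȳ_st) = √0.496235 = 0.70444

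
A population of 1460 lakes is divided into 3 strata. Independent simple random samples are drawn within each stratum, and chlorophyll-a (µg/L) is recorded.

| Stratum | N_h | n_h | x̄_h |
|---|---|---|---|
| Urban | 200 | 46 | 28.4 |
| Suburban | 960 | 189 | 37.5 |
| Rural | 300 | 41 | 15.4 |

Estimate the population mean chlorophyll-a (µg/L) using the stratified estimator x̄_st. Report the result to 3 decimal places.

x̄_st ≈ 31.712

N = Σ N_h = 1460. Stratum weights W_h = N_h/N.
x̄_st = (200·28.4 + 960·37.5 + 300·15.4) / 1460 = 31.71233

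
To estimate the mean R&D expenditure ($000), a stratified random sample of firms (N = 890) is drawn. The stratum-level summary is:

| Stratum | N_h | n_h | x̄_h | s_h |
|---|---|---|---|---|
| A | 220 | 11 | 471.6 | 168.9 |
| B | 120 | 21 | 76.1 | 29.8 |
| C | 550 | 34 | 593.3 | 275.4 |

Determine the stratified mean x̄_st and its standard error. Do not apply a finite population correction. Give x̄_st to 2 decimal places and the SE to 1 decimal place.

x̄_st = Σ W_h x̄_h = (220·471.6 + 120·76.1 + 550·593.3)/890 = 493.48202
V̂(x̄_st) = Σ W_h² s_h²/n_h, with W_h = N_h/N and N = 890:
  stratum A: (220/890)²·168.9²/11 = 158.464
  stratum B: (120/890)²·29.8²/21 = 0.768769
  stratum C: (550/890)²·275.4²/34 = 851.911
V̂(x̄_st) = 1011.14
SE(x̄_st) = √1011.14 = 31.7985

x̄_st ≈ 493.48, SE ≈ 31.8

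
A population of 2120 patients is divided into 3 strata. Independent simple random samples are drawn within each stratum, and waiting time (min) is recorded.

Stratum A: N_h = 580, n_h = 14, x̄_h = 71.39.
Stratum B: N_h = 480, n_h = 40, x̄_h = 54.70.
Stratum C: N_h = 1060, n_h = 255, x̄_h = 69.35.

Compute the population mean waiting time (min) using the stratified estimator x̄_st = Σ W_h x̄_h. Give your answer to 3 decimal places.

N = Σ N_h = 2120. Stratum weights W_h = N_h/N.
x̄_st = (580·71.39 + 480·54.70 + 1060·69.35) / 2120 = 66.59113

x̄_st ≈ 66.591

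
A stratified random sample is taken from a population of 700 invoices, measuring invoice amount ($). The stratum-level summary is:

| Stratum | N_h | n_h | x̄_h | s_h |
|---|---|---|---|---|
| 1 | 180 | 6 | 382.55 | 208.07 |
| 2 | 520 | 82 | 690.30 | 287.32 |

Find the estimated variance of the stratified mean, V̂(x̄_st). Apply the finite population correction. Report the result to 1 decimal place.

V̂(x̄_st) ≈ 929.2

V̂(x̄_st) = Σ W_h² (1 − n_h/N_h) s_h²/n_h, with W_h = N_h/N and N = 700:
  stratum 1: (180/700)²·(1 − 6/180)·208.07²/6 = 461.204
  stratum 2: (520/700)²·(1 − 82/520)·287.32²/82 = 467.95
V̂(x̄_st) = 929.154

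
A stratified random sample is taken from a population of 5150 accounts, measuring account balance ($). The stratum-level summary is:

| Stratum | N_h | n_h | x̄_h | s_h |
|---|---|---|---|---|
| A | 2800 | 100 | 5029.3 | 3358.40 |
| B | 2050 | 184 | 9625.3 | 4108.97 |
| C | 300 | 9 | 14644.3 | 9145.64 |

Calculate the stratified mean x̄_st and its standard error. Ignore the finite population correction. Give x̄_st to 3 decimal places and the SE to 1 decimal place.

x̄_st ≈ 7418.873, SE ≈ 281.8

x̄_st = Σ W_h x̄_h = (2800·5029.3 + 2050·9625.3 + 300·14644.3)/5150 = 7418.87282
V̂(x̄_st) = Σ W_h² s_h²/n_h, with W_h = N_h/N and N = 5150:
  stratum A: (2800/5150)²·3358.40²/100 = 33340.1
  stratum B: (2050/5150)²·4108.97²/184 = 14539.2
  stratum C: (300/5150)²·9145.64²/9 = 31536.5
V̂(x̄_st) = 79415.8
SE(x̄_st) = √79415.8 = 281.808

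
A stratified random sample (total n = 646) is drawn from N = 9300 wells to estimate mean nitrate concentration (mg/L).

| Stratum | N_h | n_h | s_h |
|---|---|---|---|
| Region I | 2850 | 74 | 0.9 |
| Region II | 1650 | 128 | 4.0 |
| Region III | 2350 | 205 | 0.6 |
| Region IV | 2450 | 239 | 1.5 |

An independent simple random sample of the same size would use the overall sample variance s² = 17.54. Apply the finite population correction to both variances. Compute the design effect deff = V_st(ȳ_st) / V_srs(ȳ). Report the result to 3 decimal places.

deff ≈ 0.211

V̂(ȳ_st) = Σ W_h² (1 − n_h/N_h) s_h²/n_h, with W_h = N_h/N and N = 9300:
  stratum Region I: (2850/9300)²·(1 − 74/2850)·0.9²/74 = 0.00100127
  stratum Region II: (1650/9300)²·(1 − 128/1650)·4.0²/128 = 0.00362947
  stratum Region III: (2350/9300)²·(1 − 205/2350)·0.6²/205 = 0.000102348
  stratum Region IV: (2450/9300)²·(1 − 239/2450)·1.5²/239 = 0.000589622
V_st = 0.00532271
V_srs = (1 − 646/9300)·17.54/646 = 0.0252657
deff = V_st / V_srs = 0.00532271/0.0252657 = 0.2107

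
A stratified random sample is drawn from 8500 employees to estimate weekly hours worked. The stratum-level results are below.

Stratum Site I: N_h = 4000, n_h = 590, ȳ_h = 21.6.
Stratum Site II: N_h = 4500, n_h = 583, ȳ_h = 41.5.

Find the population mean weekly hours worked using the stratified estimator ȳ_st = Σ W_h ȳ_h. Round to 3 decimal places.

N = Σ N_h = 8500. Stratum weights W_h = N_h/N.
ȳ_st = (4000·21.6 + 4500·41.5) / 8500 = 32.13529

ȳ_st ≈ 32.135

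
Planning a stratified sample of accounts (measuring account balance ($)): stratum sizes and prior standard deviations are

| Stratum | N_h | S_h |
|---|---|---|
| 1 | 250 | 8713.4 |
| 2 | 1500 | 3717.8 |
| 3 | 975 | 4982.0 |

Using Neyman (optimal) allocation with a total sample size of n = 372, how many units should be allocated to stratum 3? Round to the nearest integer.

143

Neyman allocation: n_h = n · N_h S_h / Σ N_i S_i, with n = 372.
  stratum 1: N_h·S_h = 250·8713.4 = 2178350.00
  stratum 2: N_h·S_h = 1500·3717.8 = 5576700.00
  stratum 3: N_h·S_h = 975·4982.0 = 4857450.00
Σ N_h S_h = 12612500.00
n for stratum 3 = 372·4857450.00/12612500.00 = 143.268 → 143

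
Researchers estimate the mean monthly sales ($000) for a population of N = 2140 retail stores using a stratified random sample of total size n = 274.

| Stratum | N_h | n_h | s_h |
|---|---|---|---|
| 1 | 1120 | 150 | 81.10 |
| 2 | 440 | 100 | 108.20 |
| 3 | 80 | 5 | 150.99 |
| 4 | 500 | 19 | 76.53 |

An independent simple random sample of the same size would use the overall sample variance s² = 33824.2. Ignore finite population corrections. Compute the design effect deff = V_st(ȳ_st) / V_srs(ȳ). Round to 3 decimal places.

deff ≈ 0.325

V̂(ȳ_st) = Σ W_h² s_h²/n_h, with W_h = N_h/N and N = 2140:
  stratum 1: (1120/2140)²·81.10²/150 = 12.0104
  stratum 2: (440/2140)²·108.20²/100 = 4.94917
  stratum 3: (80/2140)²·150.99²/5 = 6.37204
  stratum 4: (500/2140)²·76.53²/19 = 16.8276
V_st = 40.1593
V_srs = s²/n = 33824.2/274 = 123.446
deff = V_st / V_srs = 40.1593/123.446 = 0.3253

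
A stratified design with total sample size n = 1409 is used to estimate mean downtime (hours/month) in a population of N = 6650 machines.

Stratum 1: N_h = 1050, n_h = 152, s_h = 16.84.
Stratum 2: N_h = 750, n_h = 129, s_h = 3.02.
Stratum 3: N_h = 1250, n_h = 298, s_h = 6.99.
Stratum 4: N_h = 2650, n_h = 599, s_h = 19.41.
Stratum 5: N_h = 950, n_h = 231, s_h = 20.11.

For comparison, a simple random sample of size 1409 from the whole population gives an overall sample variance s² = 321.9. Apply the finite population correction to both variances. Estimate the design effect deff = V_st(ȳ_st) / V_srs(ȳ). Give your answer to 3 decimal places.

deff ≈ 0.829

V̂(ȳ_st) = Σ W_h² (1 − n_h/N_h) s_h²/n_h, with W_h = N_h/N and N = 6650:
  stratum 1: (1050/6650)²·(1 − 152/1050)·16.84²/152 = 0.0397798
  stratum 2: (750/6650)²·(1 − 129/750)·3.02²/129 = 0.000744618
  stratum 3: (1250/6650)²·(1 − 298/1250)·6.99²/298 = 0.00441206
  stratum 4: (2650/6650)²·(1 − 599/2650)·19.41²/599 = 0.0773023
  stratum 5: (950/6650)²·(1 − 231/950)·20.11²/231 = 0.0270409
V_st = 0.14928
V_srs = (1 − 1409/6650)·321.9/1409 = 0.180054
deff = V_st / V_srs = 0.14928/0.180054 = 0.8291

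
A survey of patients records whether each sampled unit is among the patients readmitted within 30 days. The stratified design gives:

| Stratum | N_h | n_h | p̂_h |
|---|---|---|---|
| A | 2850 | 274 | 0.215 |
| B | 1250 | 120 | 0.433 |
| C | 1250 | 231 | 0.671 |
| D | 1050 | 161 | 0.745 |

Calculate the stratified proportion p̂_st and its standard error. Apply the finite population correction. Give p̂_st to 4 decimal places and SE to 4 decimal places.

p̂_st ≈ 0.4336, SE ≈ 0.0155

N = 6400; stratum weights W_h = N_h/N.
p̂_st = Σ W_h p̂_h = (2850·0.215 + 1250·0.433 + 1250·0.671 + 1050·0.745)/6400 = 0.43359
V̂(p̂_st) = Σ W_h² (1 − n_h/N_h) p̂_h(1−p̂_h)/(n_h−1):
  stratum A: (2850/6400)²·(1 − 274/2850)·0.215·0.785/273 = 0.000110809
  stratum B: (1250/6400)²·(1 − 120/1250)·0.433·0.567/119 = 7.11463e-05
  stratum C: (1250/6400)²·(1 − 231/1250)·0.671·0.329/230 = 2.9848e-05
  stratum D: (1050/6400)²·(1 − 161/1050)·0.745·0.255/160 = 2.70587e-05
V̂(p̂_st) = 0.000238862; SE = √V̂ = 0.0154552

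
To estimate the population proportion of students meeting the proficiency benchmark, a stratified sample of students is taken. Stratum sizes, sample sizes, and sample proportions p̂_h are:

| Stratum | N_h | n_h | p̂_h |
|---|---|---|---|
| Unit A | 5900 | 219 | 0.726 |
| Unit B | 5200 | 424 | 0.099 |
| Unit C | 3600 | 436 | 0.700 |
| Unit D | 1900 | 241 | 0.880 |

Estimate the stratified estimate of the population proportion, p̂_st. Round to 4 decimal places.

N = 16600; stratum weights W_h = N_h/N.
p̂_st = Σ W_h p̂_h = (5900·0.726 + 5200·0.099 + 3600·0.700 + 1900·0.880)/16600 = 0.54158

p̂_st ≈ 0.5416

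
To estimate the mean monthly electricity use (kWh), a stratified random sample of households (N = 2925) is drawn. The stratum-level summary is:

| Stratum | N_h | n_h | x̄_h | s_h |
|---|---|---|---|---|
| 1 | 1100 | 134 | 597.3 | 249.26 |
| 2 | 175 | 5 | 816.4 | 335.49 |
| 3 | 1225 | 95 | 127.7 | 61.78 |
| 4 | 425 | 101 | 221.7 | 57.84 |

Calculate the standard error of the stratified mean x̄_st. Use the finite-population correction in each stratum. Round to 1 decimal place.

V̂(x̄_st) = Σ W_h² (1 − n_h/N_h) s_h²/n_h, with W_h = N_h/N and N = 2925:
  stratum 1: (1100/2925)²·(1 − 134/1100)·249.26²/134 = 57.5862
  stratum 2: (175/2925)²·(1 − 5/175)·335.49²/5 = 78.2752
  stratum 3: (1225/2925)²·(1 − 95/1225)·61.78²/95 = 6.50032
  stratum 4: (425/2925)²·(1 − 101/425)·57.84²/101 = 0.533111
V̂(x̄_st) = 142.895
SE(x̄_st) = √142.895 = 11.9539

SE(x̄_st) ≈ 12.0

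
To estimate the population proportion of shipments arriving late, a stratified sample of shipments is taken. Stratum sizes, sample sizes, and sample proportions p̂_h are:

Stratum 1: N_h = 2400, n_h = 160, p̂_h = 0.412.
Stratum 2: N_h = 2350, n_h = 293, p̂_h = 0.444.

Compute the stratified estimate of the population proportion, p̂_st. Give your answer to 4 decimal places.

p̂_st ≈ 0.4278

N = 4750; stratum weights W_h = N_h/N.
p̂_st = Σ W_h p̂_h = (2400·0.412 + 2350·0.444)/4750 = 0.42783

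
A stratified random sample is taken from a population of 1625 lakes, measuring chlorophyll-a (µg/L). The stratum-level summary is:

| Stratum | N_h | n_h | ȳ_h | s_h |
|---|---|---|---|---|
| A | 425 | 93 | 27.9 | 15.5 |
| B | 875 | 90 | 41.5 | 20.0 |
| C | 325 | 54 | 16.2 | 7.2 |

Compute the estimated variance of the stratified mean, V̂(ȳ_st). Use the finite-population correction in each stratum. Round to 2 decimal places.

V̂(ȳ_st) ≈ 1.33

V̂(ȳ_st) = Σ W_h² (1 − n_h/N_h) s_h²/n_h, with W_h = N_h/N and N = 1625:
  stratum A: (425/1625)²·(1 − 93/425)·15.5²/93 = 0.138039
  stratum B: (875/1625)²·(1 − 90/875)·20.0²/90 = 1.15608
  stratum C: (325/1625)²·(1 − 54/325)·7.2²/54 = 0.0320197
V̂(ȳ_st) = 1.32614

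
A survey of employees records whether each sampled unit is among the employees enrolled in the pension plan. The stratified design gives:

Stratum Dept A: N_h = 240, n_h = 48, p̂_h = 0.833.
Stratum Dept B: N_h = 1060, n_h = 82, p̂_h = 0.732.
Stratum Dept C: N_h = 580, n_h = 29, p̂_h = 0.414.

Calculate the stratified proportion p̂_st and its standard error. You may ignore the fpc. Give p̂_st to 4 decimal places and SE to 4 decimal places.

N = 1880; stratum weights W_h = N_h/N.
p̂_st = Σ W_h p̂_h = (240·0.833 + 1060·0.732 + 580·0.414)/1880 = 0.64679
V̂(p̂_st) = Σ W_h² p̂_h(1−p̂_h)/(n_h−1):
  stratum Dept A: (240/1880)²·0.833·0.167/47 = 4.82359e-05
  stratum Dept B: (1060/1880)²·0.732·0.268/81 = 0.00076994
  stratum Dept C: (580/1880)²·0.414·0.586/28 = 0.00082467
V̂(p̂_st) = 0.00164285; SE = √V̂ = 0.040532

p̂_st ≈ 0.6468, SE ≈ 0.0405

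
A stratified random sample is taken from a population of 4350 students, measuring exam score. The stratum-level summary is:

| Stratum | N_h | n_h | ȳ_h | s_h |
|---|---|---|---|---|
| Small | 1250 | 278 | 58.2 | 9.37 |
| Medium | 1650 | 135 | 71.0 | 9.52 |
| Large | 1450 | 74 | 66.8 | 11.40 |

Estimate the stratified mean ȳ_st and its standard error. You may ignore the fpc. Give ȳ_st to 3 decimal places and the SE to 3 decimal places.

ȳ_st = Σ W_h ȳ_h = (1250·58.2 + 1650·71.0 + 1450·66.8)/4350 = 65.92184
V̂(ȳ_st) = Σ W_h² s_h²/n_h, with W_h = N_h/N and N = 4350:
  stratum Small: (1250/4350)²·9.37²/278 = 0.0260781
  stratum Medium: (1650/4350)²·9.52²/135 = 0.0965894
  stratum Large: (1450/4350)²·11.40²/74 = 0.195135
V̂(ȳ_st) = 0.317803
SE(ȳ_st) = √0.317803 = 0.56374

ȳ_st ≈ 65.922, SE ≈ 0.564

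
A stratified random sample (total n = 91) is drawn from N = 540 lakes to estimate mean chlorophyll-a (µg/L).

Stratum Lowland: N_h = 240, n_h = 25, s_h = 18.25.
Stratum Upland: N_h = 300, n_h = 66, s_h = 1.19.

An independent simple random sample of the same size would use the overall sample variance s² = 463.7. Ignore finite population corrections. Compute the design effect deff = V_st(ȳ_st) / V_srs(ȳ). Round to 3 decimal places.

V̂(ȳ_st) = Σ W_h² s_h²/n_h, with W_h = N_h/N and N = 540:
  stratum Lowland: (240/540)²·18.25²/25 = 2.6316
  stratum Upland: (300/540)²·1.19²/66 = 0.00662224
V_st = 2.63823
V_srs = s²/n = 463.7/91 = 5.0956
deff = V_st / V_srs = 2.63823/5.0956 = 0.5177

deff ≈ 0.518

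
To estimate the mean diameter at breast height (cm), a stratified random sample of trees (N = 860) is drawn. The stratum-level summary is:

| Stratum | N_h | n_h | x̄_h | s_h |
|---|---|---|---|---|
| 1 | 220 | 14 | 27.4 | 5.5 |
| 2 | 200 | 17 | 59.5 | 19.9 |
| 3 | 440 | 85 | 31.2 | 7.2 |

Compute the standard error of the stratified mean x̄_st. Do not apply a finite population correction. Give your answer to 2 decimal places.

SE(x̄_st) ≈ 1.25

V̂(x̄_st) = Σ W_h² s_h²/n_h, with W_h = N_h/N and N = 860:
  stratum 1: (220/860)²·5.5²/14 = 0.141399
  stratum 2: (200/860)²·19.9²/17 = 1.25985
  stratum 3: (440/860)²·7.2²/85 = 0.159645
V̂(x̄_st) = 1.5609
SE(x̄_st) = √1.5609 = 1.24936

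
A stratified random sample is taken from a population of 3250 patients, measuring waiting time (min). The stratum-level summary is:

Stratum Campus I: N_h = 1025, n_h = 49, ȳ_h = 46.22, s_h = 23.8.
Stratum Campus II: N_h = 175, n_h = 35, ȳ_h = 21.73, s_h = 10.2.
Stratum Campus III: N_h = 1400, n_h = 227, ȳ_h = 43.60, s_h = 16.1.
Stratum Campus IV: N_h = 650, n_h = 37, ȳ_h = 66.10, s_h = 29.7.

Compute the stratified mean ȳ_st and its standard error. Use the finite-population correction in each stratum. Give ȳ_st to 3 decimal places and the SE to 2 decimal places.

ȳ_st = Σ W_h ȳ_h = (1025·46.22 + 175·21.73 + 1400·43.60 + 650·66.10)/3250 = 47.74869
V̂(ȳ_st) = Σ W_h² (1 − n_h/N_h) s_h²/n_h, with W_h = N_h/N and N = 3250:
  stratum Campus I: (1025/3250)²·(1 − 49/1025)·23.8²/49 = 1.09488
  stratum Campus II: (175/3250)²·(1 − 35/175)·10.2²/35 = 0.00689496
  stratum Campus III: (1400/3250)²·(1 − 227/1400)·16.1²/227 = 0.177536
  stratum Campus IV: (650/3250)²·(1 − 37/650)·29.7²/37 = 0.899328
V̂(ȳ_st) = 2.17863
SE(ȳ_st) = √2.17863 = 1.47602

ȳ_st ≈ 47.749, SE ≈ 1.48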